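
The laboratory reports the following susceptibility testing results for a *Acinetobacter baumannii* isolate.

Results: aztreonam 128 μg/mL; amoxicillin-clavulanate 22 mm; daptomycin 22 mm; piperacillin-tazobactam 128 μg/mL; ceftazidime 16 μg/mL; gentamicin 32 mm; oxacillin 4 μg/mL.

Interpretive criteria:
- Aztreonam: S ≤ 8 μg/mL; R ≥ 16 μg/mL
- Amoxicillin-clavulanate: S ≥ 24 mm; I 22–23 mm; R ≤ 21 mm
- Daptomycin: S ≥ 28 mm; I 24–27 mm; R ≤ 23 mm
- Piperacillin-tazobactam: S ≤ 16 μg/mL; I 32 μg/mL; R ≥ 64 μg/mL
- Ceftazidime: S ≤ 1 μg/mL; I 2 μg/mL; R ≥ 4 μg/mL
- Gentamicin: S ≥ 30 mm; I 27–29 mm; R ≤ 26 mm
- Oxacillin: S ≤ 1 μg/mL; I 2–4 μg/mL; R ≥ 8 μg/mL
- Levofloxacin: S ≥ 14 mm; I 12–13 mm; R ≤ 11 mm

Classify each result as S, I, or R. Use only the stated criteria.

R, I, R, R, R, S, I

Aztreonam: 128 μg/mL is ≥ 16 μg/mL ⇒ R
Amoxicillin-clavulanate 22 mm: in 22–23 mm ⇒ intermediate
Daptomycin: 22 mm is ≤ 23 mm — R
Piperacillin-tazobactam 128 μg/mL: ≥ 64 μg/mL → R
Ceftazidime: 16 μg/mL is ≥ 4 μg/mL → Resistant
Gentamicin 32 mm: ≥ 30 mm ⇒ Susceptible
Oxacillin 4 μg/mL: in 2–4 μg/mL — intermediate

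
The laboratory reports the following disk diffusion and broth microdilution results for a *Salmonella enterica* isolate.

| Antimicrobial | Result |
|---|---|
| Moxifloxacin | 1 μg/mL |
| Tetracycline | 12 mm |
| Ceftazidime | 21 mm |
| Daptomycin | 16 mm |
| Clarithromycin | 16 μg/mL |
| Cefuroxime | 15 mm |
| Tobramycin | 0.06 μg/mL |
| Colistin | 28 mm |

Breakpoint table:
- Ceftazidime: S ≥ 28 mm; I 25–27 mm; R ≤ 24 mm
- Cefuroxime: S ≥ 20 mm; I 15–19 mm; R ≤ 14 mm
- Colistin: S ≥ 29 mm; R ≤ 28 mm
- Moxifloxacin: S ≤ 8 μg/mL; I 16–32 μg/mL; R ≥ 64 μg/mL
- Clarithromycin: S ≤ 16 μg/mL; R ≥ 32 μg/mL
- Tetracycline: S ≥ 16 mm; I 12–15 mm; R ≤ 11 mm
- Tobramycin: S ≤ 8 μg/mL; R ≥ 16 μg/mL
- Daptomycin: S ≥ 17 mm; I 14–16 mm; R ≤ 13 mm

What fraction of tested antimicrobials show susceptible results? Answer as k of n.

Moxifloxacin 1 μg/mL: ≤ 8 μg/mL — S
Tetracycline (12 mm) in 12–15 mm — I
Ceftazidime 21 mm: ≤ 24 mm ⇒ Resistant
Daptomycin 16 mm: in 14–16 mm — Intermediate
Clarithromycin 16 μg/mL: ≤ 16 μg/mL → Susceptible
Cefuroxime (15 mm) in 15–19 mm → Intermediate
Tobramycin (0.06 μg/mL) ≤ 8 μg/mL → susceptible
Colistin 28 mm: ≤ 28 mm ⇒ Resistant
Susceptible: 3/8

3 of 8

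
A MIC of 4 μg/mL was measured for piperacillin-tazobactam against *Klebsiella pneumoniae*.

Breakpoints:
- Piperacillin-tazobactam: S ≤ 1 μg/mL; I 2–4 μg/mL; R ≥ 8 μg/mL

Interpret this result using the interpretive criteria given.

Intermediate

Piperacillin-tazobactam: 4 μg/mL is in 2–4 μg/mL ⇒ I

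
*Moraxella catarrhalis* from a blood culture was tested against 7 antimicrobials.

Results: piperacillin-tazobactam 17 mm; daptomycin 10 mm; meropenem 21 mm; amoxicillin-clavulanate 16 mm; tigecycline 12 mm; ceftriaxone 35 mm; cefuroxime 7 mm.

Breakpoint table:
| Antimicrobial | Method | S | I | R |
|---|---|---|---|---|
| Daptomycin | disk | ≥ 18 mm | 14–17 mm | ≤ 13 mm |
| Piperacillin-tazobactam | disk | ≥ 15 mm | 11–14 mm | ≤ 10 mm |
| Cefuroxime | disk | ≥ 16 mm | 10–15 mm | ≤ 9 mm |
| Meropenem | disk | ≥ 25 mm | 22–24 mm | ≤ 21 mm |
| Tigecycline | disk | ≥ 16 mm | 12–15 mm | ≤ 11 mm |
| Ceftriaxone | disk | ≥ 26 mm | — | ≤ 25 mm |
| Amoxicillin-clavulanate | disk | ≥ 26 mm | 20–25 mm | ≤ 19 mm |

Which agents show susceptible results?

Piperacillin-tazobactam 17 mm: ≥ 15 mm → S
Daptomycin 10 mm: ≤ 13 mm → Resistant
Meropenem 21 mm: ≤ 21 mm — resistant
Amoxicillin-clavulanate (16 mm) ≤ 19 mm — resistant
Tigecycline 12 mm: in 12–15 mm → intermediate
Ceftriaxone 35 mm: ≥ 26 mm — S
Cefuroxime 7 mm: ≤ 9 mm → R

piperacillin-tazobactam, ceftriaxone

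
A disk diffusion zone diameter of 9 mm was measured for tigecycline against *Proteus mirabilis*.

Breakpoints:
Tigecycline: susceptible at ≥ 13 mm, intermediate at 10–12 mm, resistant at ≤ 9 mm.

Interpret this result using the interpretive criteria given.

R

Tigecycline: 9 mm is ≤ 9 mm → Resistant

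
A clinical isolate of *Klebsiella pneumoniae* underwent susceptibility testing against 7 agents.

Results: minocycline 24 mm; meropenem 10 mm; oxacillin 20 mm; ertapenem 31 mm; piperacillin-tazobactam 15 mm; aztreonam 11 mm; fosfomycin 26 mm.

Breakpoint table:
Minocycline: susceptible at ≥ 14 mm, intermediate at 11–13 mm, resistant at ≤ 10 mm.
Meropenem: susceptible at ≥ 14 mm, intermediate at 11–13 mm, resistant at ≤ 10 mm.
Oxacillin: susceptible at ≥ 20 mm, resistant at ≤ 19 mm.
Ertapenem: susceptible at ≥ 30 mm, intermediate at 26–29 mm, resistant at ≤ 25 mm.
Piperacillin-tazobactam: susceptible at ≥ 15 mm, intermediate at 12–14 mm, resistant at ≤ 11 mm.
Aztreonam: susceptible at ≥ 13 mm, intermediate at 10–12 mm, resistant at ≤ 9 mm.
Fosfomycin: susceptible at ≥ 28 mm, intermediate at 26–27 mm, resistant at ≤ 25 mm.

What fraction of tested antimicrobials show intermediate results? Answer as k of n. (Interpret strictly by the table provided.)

Minocycline (24 mm) ≥ 14 mm → Susceptible
Meropenem (10 mm) ≤ 10 mm → R
Oxacillin: 20 mm is ≥ 20 mm ⇒ susceptible
Ertapenem (31 mm) ≥ 30 mm ⇒ susceptible
Piperacillin-tazobactam 15 mm: ≥ 15 mm — Susceptible
Aztreonam (11 mm) in 10–12 mm → intermediate
Fosfomycin: 26 mm is in 26–27 mm — Intermediate
Intermediate: 2/7

2 of 7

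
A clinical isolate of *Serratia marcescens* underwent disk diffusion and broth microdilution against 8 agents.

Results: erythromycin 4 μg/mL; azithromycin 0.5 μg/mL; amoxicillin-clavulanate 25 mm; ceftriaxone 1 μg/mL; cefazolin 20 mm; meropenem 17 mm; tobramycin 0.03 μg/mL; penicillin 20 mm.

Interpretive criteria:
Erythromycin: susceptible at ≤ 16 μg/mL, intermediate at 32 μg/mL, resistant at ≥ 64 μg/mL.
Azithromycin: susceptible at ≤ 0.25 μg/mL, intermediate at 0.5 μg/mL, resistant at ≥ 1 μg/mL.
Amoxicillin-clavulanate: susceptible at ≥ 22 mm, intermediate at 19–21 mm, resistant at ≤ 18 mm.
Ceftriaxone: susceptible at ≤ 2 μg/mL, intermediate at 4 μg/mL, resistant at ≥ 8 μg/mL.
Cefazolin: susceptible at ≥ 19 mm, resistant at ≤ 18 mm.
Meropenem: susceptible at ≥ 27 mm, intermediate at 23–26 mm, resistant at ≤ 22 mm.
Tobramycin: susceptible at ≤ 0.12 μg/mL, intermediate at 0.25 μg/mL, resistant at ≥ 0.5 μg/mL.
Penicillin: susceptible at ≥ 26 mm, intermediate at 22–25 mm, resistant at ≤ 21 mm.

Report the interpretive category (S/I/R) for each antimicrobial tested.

S, I, S, S, S, R, S, R

Erythromycin 4 μg/mL: ≤ 16 μg/mL → S
Azithromycin 0.5 μg/mL: = 0.5 μg/mL — I
Amoxicillin-clavulanate 25 mm: ≥ 22 mm ⇒ S
Ceftriaxone: 1 μg/mL is ≤ 2 μg/mL — S
Cefazolin 20 mm: ≥ 19 mm → S
Meropenem 17 mm: ≤ 22 mm — resistant
Tobramycin 0.03 μg/mL: ≤ 0.12 μg/mL ⇒ S
Penicillin (20 mm) ≤ 21 mm — resistant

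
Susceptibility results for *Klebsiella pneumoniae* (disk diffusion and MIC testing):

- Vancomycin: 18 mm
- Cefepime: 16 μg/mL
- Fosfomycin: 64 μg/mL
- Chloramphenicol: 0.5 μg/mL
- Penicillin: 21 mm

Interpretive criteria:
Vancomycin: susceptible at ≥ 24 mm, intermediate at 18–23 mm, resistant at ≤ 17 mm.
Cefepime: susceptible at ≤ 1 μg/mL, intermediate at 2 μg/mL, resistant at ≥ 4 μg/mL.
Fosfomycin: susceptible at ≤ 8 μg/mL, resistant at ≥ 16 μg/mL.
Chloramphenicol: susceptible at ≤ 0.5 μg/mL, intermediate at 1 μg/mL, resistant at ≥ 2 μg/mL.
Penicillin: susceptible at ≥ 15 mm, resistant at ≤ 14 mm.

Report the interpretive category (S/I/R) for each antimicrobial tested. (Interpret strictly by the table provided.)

I, R, R, S, S

Vancomycin 18 mm: in 18–23 mm ⇒ I
Cefepime 16 μg/mL: ≥ 4 μg/mL → R
Fosfomycin (64 μg/mL) ≥ 16 μg/mL ⇒ resistant
Chloramphenicol 0.5 μg/mL: ≤ 0.5 μg/mL → S
Penicillin: 21 mm is ≥ 15 mm ⇒ susceptible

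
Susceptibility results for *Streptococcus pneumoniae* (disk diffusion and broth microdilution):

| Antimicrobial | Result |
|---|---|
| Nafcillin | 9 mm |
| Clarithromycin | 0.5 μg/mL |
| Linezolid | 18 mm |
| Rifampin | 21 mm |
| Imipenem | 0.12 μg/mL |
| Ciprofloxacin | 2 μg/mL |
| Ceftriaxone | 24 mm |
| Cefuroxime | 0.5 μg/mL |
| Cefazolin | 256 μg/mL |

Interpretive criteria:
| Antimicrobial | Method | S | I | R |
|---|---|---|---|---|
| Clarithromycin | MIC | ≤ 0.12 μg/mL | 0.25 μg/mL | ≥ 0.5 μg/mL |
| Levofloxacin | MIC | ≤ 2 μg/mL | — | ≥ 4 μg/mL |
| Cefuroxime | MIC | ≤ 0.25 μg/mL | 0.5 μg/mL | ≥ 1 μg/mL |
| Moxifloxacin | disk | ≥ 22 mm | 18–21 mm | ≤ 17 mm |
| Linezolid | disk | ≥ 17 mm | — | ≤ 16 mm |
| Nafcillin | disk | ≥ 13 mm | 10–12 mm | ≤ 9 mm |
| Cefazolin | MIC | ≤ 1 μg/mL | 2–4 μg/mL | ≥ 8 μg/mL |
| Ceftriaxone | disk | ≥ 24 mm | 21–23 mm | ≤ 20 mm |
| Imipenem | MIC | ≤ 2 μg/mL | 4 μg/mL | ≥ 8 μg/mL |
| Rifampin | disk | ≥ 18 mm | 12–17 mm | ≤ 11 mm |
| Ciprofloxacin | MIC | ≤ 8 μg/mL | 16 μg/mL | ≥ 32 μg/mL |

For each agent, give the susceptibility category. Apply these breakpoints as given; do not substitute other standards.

R, R, S, S, S, S, S, I, R

Nafcillin: 9 mm is ≤ 9 mm — R
Clarithromycin: 0.5 μg/mL is ≥ 0.5 μg/mL ⇒ resistant
Linezolid (18 mm) ≥ 17 mm — Susceptible
Rifampin (21 mm) ≥ 18 mm → Susceptible
Imipenem (0.12 μg/mL) ≤ 2 μg/mL → susceptible
Ciprofloxacin: 2 μg/mL is ≤ 8 μg/mL ⇒ S
Ceftriaxone: 24 mm is ≥ 24 mm ⇒ susceptible
Cefuroxime 0.5 μg/mL: = 0.5 μg/mL → I
Cefazolin (256 μg/mL) ≥ 8 μg/mL → resistant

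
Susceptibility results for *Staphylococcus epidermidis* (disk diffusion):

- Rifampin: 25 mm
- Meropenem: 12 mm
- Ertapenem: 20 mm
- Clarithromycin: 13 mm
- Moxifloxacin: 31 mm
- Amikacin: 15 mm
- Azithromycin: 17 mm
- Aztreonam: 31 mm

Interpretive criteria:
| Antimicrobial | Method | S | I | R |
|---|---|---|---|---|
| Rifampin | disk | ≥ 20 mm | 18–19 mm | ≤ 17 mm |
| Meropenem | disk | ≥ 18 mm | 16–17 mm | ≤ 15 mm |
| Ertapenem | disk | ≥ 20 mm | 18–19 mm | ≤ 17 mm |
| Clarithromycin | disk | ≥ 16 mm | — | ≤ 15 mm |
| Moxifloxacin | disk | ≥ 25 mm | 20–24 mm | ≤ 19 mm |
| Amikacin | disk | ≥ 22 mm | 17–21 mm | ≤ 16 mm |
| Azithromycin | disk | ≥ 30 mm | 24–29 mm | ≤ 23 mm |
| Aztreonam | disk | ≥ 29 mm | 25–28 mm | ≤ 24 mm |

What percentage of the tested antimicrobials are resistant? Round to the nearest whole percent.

Rifampin (25 mm) ≥ 20 mm — Susceptible
Meropenem 12 mm: ≤ 15 mm — resistant
Ertapenem: 20 mm is ≥ 20 mm ⇒ susceptible
Clarithromycin: 13 mm is ≤ 15 mm — resistant
Moxifloxacin: 31 mm is ≥ 25 mm — S
Amikacin 15 mm: ≤ 16 mm → R
Azithromycin (17 mm) ≤ 23 mm ⇒ resistant
Aztreonam 31 mm: ≥ 29 mm ⇒ Susceptible
Resistant: 4/8

50%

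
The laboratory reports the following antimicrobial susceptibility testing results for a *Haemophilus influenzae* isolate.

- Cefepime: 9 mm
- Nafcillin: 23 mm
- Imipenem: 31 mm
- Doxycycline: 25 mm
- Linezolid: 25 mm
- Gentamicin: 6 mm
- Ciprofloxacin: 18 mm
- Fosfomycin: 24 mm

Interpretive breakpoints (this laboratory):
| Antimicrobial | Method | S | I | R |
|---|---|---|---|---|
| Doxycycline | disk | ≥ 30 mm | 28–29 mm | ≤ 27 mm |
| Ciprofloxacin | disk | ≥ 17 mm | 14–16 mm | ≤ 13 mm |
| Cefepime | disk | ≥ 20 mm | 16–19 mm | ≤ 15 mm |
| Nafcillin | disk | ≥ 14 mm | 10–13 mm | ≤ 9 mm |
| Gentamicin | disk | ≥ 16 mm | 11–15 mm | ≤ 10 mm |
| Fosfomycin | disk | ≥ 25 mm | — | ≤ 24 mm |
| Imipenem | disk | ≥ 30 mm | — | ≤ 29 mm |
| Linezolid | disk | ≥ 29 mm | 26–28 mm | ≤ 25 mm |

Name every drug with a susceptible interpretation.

nafcillin, imipenem, ciprofloxacin

Cefepime 9 mm: ≤ 15 mm → R
Nafcillin 23 mm: ≥ 14 mm ⇒ S
Imipenem 31 mm: ≥ 30 mm — Susceptible
Doxycycline (25 mm) ≤ 27 mm — R
Linezolid: 25 mm is ≤ 25 mm — R
Gentamicin: 6 mm is ≤ 10 mm ⇒ R
Ciprofloxacin: 18 mm is ≥ 17 mm ⇒ susceptible
Fosfomycin: 24 mm is ≤ 24 mm ⇒ Resistant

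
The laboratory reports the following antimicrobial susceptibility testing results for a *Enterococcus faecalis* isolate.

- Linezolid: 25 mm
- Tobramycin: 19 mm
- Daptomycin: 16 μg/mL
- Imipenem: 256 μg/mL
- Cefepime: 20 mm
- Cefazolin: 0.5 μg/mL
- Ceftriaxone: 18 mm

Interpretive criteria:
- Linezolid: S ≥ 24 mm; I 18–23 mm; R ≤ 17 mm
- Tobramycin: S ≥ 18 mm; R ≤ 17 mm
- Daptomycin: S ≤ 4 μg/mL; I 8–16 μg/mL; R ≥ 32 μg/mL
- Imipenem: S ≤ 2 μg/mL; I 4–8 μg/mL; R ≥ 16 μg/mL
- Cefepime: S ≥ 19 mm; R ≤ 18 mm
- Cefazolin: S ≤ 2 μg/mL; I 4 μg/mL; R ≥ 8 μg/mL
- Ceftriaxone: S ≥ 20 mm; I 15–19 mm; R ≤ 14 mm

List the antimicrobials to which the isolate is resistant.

imipenem

Linezolid: 25 mm is ≥ 24 mm ⇒ S
Tobramycin (19 mm) ≥ 18 mm ⇒ Susceptible
Daptomycin (16 μg/mL) in 8–16 μg/mL — intermediate
Imipenem: 256 μg/mL is ≥ 16 μg/mL ⇒ resistant
Cefepime (20 mm) ≥ 19 mm ⇒ S
Cefazolin: 0.5 μg/mL is ≤ 2 μg/mL — susceptible
Ceftriaxone (18 mm) in 15–19 mm → intermediate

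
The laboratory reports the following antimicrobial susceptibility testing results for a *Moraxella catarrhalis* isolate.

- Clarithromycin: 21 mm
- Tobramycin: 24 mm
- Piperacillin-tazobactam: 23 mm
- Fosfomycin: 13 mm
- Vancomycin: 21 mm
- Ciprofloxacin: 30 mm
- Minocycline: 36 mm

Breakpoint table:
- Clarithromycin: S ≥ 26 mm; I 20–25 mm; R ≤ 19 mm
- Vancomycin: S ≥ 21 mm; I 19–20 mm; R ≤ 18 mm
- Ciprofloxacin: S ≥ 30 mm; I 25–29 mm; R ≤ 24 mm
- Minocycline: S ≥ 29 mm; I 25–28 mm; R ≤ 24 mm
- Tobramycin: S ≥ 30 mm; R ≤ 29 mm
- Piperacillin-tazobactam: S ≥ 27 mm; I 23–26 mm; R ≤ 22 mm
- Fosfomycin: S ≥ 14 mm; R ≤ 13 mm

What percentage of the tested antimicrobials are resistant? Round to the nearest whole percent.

29%

Clarithromycin: 21 mm is in 20–25 mm ⇒ I
Tobramycin (24 mm) ≤ 29 mm — Resistant
Piperacillin-tazobactam: 23 mm is in 23–26 mm ⇒ intermediate
Fosfomycin: 13 mm is ≤ 13 mm → R
Vancomycin: 21 mm is ≥ 21 mm ⇒ S
Ciprofloxacin 30 mm: ≥ 30 mm ⇒ susceptible
Minocycline 36 mm: ≥ 29 mm ⇒ Susceptible
Resistant: 2/7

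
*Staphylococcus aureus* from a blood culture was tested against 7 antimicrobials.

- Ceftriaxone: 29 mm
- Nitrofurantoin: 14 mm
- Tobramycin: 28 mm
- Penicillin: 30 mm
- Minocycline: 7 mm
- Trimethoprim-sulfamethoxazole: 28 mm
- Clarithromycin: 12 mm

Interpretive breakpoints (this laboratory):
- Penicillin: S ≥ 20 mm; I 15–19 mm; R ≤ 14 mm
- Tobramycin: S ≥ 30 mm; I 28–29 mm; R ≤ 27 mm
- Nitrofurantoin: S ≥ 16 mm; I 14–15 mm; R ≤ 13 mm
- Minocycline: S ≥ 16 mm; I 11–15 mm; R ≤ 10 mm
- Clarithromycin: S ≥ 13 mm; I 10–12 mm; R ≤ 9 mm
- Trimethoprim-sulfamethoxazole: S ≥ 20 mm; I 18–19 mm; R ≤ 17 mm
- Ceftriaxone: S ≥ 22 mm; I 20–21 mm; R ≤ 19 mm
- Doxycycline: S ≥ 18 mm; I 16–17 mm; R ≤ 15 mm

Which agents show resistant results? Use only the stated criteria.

minocycline

Ceftriaxone (29 mm) ≥ 22 mm ⇒ S
Nitrofurantoin (14 mm) in 14–15 mm — I
Tobramycin 28 mm: in 28–29 mm — intermediate
Penicillin 30 mm: ≥ 20 mm ⇒ susceptible
Minocycline: 7 mm is ≤ 10 mm → Resistant
Trimethoprim-sulfamethoxazole 28 mm: ≥ 20 mm ⇒ S
Clarithromycin (12 mm) in 10–12 mm → Intermediate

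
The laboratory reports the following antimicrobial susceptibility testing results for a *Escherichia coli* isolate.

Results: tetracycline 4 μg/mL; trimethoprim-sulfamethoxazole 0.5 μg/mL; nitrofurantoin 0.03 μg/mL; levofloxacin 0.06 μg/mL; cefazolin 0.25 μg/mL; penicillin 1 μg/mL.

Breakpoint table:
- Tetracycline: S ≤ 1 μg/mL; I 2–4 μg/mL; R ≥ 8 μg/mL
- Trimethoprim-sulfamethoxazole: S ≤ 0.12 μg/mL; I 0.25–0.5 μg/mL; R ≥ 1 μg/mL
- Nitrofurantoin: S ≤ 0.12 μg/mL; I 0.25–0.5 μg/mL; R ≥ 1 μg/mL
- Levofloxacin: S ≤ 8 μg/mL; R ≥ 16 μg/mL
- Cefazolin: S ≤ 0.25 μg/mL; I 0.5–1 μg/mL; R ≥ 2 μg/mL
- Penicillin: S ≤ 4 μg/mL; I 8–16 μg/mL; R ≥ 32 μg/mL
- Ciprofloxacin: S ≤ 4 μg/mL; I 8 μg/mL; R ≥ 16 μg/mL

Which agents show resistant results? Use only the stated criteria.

none

Tetracycline: 4 μg/mL is in 2–4 μg/mL → intermediate
Trimethoprim-sulfamethoxazole 0.5 μg/mL: in 0.25–0.5 μg/mL → I
Nitrofurantoin (0.03 μg/mL) ≤ 0.12 μg/mL ⇒ susceptible
Levofloxacin 0.06 μg/mL: ≤ 8 μg/mL → S
Cefazolin (0.25 μg/mL) ≤ 0.25 μg/mL ⇒ susceptible
Penicillin: 1 μg/mL is ≤ 4 μg/mL → Susceptible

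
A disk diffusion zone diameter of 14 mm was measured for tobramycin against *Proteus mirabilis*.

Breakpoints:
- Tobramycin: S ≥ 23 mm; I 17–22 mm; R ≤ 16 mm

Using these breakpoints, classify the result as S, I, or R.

Tobramycin: 14 mm is ≤ 16 mm ⇒ R

Resistant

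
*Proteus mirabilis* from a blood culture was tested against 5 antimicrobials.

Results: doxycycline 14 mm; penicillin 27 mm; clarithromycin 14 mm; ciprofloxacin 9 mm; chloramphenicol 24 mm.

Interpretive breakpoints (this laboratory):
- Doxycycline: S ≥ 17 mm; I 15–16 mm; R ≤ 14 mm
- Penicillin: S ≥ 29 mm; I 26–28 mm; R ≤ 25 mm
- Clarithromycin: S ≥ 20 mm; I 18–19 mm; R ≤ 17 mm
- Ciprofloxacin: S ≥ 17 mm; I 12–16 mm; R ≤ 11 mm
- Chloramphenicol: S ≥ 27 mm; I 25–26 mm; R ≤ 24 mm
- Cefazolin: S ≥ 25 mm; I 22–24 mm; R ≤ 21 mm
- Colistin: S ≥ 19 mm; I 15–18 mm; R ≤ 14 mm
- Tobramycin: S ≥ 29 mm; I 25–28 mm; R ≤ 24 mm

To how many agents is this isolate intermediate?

1

Doxycycline: 14 mm is ≤ 14 mm → resistant
Penicillin (27 mm) in 26–28 mm — Intermediate
Clarithromycin 14 mm: ≤ 17 mm — resistant
Ciprofloxacin (9 mm) ≤ 11 mm → resistant
Chloramphenicol: 24 mm is ≤ 24 mm ⇒ Resistant
Intermediate: 1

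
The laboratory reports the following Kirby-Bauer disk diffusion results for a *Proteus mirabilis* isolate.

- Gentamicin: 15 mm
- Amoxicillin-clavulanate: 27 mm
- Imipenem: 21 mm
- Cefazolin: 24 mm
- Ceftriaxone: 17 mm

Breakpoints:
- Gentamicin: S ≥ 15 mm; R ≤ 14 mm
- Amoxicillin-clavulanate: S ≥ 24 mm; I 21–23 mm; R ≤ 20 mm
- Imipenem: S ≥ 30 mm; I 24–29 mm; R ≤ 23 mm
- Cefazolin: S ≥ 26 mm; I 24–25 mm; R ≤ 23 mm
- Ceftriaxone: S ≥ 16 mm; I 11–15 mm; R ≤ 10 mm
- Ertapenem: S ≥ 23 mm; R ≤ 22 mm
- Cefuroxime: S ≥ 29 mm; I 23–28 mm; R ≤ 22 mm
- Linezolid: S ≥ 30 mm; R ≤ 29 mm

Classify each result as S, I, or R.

Gentamicin: 15 mm is ≥ 15 mm → S
Amoxicillin-clavulanate (27 mm) ≥ 24 mm ⇒ S
Imipenem: 21 mm is ≤ 23 mm — resistant
Cefazolin: 24 mm is in 24–25 mm ⇒ intermediate
Ceftriaxone (17 mm) ≥ 16 mm ⇒ S

S, S, R, I, S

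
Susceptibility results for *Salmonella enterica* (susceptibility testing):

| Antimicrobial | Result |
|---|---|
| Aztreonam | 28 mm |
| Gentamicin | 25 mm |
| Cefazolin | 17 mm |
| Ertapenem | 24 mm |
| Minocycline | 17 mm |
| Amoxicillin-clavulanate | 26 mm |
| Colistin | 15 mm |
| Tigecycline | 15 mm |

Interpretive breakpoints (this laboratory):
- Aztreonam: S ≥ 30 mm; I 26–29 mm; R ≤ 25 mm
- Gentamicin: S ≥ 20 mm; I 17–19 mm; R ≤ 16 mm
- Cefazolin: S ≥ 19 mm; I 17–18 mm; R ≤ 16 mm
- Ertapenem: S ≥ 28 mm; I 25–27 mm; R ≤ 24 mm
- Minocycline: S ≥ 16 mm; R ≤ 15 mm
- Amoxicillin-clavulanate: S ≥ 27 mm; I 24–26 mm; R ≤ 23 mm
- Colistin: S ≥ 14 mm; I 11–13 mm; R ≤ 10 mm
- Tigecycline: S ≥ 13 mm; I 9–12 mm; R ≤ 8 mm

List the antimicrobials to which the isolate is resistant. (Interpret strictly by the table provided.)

ertapenem

Aztreonam (28 mm) in 26–29 mm ⇒ intermediate
Gentamicin: 25 mm is ≥ 20 mm ⇒ susceptible
Cefazolin (17 mm) in 17–18 mm → intermediate
Ertapenem 24 mm: ≤ 24 mm ⇒ resistant
Minocycline 17 mm: ≥ 16 mm → S
Amoxicillin-clavulanate 26 mm: in 24–26 mm → Intermediate
Colistin (15 mm) ≥ 14 mm → susceptible
Tigecycline 15 mm: ≥ 13 mm ⇒ S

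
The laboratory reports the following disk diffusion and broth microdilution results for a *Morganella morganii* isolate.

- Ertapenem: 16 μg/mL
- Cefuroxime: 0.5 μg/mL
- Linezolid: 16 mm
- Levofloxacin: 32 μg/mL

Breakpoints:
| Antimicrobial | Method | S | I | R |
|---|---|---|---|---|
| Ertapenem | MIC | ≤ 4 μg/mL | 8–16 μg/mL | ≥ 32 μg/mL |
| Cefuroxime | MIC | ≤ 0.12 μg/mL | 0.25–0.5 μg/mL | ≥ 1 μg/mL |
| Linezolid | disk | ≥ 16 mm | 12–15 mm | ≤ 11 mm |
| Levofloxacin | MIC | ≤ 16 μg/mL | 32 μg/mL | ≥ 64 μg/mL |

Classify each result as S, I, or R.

I, I, S, I

Ertapenem 16 μg/mL: in 8–16 μg/mL ⇒ Intermediate
Cefuroxime (0.5 μg/mL) in 0.25–0.5 μg/mL ⇒ intermediate
Linezolid: 16 mm is ≥ 16 mm ⇒ S
Levofloxacin: 32 μg/mL is = 32 μg/mL ⇒ Intermediate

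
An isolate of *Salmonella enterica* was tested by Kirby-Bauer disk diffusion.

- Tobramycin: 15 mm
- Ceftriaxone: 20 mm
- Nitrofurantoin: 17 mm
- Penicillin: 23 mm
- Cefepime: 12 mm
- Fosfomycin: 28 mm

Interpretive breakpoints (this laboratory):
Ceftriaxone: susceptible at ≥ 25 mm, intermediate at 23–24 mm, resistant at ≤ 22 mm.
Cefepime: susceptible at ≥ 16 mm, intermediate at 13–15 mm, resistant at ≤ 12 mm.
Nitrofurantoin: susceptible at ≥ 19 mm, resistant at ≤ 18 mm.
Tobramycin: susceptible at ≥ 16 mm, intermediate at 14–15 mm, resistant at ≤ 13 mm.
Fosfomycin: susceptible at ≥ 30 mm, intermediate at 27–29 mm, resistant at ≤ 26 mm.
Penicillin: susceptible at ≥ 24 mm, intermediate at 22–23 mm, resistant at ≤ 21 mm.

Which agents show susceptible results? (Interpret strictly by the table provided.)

Tobramycin (15 mm) in 14–15 mm → Intermediate
Ceftriaxone (20 mm) ≤ 22 mm ⇒ Resistant
Nitrofurantoin: 17 mm is ≤ 18 mm → R
Penicillin 23 mm: in 22–23 mm → intermediate
Cefepime (12 mm) ≤ 12 mm — resistant
Fosfomycin: 28 mm is in 27–29 mm — I

none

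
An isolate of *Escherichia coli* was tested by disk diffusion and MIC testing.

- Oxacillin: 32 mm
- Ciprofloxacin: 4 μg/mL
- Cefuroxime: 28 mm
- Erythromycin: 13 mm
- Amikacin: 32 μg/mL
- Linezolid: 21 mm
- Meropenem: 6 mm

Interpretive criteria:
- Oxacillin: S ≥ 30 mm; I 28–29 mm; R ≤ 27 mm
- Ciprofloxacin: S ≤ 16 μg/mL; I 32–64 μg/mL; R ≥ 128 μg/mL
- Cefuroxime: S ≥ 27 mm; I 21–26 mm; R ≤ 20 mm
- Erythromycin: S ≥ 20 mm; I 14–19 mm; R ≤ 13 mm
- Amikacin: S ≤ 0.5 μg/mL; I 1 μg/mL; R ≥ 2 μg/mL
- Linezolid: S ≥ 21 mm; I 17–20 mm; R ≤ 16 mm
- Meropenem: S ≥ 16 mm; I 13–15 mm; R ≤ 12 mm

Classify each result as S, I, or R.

S, S, S, R, R, S, R

Oxacillin (32 mm) ≥ 30 mm ⇒ Susceptible
Ciprofloxacin: 4 μg/mL is ≤ 16 μg/mL → susceptible
Cefuroxime (28 mm) ≥ 27 mm → Susceptible
Erythromycin 13 mm: ≤ 13 mm — Resistant
Amikacin (32 μg/mL) ≥ 2 μg/mL ⇒ Resistant
Linezolid (21 mm) ≥ 21 mm — susceptible
Meropenem 6 mm: ≤ 12 mm → R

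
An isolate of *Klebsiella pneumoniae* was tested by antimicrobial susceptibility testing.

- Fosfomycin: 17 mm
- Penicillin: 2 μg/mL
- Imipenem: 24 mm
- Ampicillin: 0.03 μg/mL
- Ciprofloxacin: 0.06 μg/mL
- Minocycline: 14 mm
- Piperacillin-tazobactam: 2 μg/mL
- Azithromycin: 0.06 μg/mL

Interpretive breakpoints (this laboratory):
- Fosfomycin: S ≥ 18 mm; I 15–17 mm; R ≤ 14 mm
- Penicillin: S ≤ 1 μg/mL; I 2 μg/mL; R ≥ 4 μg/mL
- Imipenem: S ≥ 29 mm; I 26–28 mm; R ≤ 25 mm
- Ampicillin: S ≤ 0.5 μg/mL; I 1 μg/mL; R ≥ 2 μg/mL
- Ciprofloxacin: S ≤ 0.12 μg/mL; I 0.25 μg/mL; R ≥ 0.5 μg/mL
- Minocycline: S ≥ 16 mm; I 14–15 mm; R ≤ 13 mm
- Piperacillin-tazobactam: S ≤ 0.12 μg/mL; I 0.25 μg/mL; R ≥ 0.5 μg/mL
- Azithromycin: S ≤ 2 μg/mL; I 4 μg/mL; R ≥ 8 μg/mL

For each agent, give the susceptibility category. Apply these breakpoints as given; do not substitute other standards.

I, I, R, S, S, I, R, S

Fosfomycin 17 mm: in 15–17 mm — Intermediate
Penicillin: 2 μg/mL is = 2 μg/mL → intermediate
Imipenem 24 mm: ≤ 25 mm — Resistant
Ampicillin 0.03 μg/mL: ≤ 0.5 μg/mL → S
Ciprofloxacin: 0.06 μg/mL is ≤ 0.12 μg/mL ⇒ Susceptible
Minocycline: 14 mm is in 14–15 mm — I
Piperacillin-tazobactam 2 μg/mL: ≥ 0.5 μg/mL → R
Azithromycin (0.06 μg/mL) ≤ 2 μg/mL — Susceptible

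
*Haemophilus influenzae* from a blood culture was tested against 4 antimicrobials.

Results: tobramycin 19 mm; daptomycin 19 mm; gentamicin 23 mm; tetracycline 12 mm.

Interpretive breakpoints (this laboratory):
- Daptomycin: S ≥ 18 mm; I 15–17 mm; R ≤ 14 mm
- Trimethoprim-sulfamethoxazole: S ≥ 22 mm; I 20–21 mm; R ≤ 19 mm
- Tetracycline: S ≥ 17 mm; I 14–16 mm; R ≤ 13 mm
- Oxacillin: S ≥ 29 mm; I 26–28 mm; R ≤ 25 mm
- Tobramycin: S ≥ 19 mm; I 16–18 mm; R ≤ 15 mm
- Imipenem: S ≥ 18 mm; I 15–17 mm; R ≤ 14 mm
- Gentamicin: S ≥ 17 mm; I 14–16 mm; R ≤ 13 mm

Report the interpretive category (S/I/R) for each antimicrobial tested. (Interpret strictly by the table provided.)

S, S, S, R

Tobramycin 19 mm: ≥ 19 mm — S
Daptomycin 19 mm: ≥ 18 mm — Susceptible
Gentamicin (23 mm) ≥ 17 mm — Susceptible
Tetracycline 12 mm: ≤ 13 mm ⇒ Resistant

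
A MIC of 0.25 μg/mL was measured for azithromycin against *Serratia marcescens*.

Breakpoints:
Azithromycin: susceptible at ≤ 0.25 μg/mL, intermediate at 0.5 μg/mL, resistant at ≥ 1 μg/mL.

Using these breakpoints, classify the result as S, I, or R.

S

Azithromycin (0.25 μg/mL) ≤ 0.25 μg/mL → susceptible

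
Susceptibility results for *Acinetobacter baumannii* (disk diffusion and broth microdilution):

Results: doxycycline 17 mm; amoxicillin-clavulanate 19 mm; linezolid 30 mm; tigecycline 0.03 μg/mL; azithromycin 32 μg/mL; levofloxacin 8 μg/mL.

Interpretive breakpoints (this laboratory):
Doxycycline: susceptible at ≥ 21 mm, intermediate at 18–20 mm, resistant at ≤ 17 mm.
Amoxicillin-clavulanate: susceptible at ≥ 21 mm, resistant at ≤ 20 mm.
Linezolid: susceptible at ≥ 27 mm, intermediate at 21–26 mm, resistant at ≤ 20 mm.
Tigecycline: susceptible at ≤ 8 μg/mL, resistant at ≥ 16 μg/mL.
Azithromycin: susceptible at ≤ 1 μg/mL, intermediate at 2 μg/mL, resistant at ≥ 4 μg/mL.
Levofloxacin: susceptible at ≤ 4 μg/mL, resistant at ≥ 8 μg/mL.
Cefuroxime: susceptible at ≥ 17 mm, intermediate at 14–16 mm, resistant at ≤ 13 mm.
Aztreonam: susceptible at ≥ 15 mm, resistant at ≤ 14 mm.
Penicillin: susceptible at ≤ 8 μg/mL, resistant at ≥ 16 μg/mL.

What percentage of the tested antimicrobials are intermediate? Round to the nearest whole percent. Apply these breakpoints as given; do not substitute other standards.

Doxycycline (17 mm) ≤ 17 mm — R
Amoxicillin-clavulanate 19 mm: ≤ 20 mm → Resistant
Linezolid 30 mm: ≥ 27 mm → susceptible
Tigecycline 0.03 μg/mL: ≤ 8 μg/mL → Susceptible
Azithromycin (32 μg/mL) ≥ 4 μg/mL — R
Levofloxacin: 8 μg/mL is ≥ 8 μg/mL — R
Intermediate: 0/6

0%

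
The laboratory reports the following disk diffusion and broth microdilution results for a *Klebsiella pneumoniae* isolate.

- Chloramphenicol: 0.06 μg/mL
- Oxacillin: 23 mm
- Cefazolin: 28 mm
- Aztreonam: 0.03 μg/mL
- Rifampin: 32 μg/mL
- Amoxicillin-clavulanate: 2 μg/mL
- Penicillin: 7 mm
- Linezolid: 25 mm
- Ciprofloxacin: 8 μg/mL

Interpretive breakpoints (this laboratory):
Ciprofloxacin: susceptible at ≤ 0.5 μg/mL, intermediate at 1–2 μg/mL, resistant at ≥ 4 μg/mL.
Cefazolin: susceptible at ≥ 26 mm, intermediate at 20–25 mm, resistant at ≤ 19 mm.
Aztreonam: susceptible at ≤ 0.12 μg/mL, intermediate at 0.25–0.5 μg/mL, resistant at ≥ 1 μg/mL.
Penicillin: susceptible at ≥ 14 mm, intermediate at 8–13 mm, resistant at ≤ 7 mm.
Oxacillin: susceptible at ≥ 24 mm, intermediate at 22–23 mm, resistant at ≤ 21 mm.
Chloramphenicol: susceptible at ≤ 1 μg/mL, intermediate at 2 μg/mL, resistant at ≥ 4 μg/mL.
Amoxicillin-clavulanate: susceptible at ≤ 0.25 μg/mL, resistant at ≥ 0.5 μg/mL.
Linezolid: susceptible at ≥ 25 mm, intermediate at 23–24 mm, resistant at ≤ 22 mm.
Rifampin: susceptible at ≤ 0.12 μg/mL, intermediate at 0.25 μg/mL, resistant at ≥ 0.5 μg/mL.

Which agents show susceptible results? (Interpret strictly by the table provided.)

chloramphenicol, cefazolin, aztreonam, linezolid

Chloramphenicol (0.06 μg/mL) ≤ 1 μg/mL ⇒ S
Oxacillin (23 mm) in 22–23 mm → I
Cefazolin: 28 mm is ≥ 26 mm → susceptible
Aztreonam 0.03 μg/mL: ≤ 0.12 μg/mL — Susceptible
Rifampin: 32 μg/mL is ≥ 0.5 μg/mL → resistant
Amoxicillin-clavulanate 2 μg/mL: ≥ 0.5 μg/mL → resistant
Penicillin: 7 mm is ≤ 7 mm ⇒ resistant
Linezolid 25 mm: ≥ 25 mm ⇒ S
Ciprofloxacin (8 μg/mL) ≥ 4 μg/mL ⇒ R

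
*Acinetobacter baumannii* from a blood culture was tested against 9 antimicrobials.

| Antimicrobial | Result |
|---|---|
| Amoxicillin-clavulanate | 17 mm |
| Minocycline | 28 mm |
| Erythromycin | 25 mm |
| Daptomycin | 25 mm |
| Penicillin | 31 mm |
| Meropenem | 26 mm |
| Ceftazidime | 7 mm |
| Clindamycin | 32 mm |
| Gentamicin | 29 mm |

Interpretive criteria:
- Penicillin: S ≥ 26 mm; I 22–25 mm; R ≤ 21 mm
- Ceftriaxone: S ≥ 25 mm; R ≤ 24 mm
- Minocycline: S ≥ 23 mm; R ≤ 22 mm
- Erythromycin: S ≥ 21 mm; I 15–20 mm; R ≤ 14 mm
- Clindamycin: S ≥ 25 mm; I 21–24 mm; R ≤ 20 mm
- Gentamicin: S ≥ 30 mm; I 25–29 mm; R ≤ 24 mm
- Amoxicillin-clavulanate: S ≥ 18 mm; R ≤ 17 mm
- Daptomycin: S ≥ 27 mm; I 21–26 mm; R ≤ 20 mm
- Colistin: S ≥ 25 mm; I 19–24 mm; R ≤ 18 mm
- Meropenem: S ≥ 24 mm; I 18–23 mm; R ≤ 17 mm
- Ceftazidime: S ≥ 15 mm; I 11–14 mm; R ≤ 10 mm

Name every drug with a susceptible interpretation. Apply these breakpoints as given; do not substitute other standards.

Amoxicillin-clavulanate (17 mm) ≤ 17 mm → R
Minocycline (28 mm) ≥ 23 mm → Susceptible
Erythromycin: 25 mm is ≥ 21 mm → Susceptible
Daptomycin: 25 mm is in 21–26 mm → I
Penicillin 31 mm: ≥ 26 mm — susceptible
Meropenem (26 mm) ≥ 24 mm ⇒ S
Ceftazidime 7 mm: ≤ 10 mm — R
Clindamycin 32 mm: ≥ 25 mm → Susceptible
Gentamicin 29 mm: in 25–29 mm — I

minocycline, erythromycin, penicillin, meropenem, clindamycin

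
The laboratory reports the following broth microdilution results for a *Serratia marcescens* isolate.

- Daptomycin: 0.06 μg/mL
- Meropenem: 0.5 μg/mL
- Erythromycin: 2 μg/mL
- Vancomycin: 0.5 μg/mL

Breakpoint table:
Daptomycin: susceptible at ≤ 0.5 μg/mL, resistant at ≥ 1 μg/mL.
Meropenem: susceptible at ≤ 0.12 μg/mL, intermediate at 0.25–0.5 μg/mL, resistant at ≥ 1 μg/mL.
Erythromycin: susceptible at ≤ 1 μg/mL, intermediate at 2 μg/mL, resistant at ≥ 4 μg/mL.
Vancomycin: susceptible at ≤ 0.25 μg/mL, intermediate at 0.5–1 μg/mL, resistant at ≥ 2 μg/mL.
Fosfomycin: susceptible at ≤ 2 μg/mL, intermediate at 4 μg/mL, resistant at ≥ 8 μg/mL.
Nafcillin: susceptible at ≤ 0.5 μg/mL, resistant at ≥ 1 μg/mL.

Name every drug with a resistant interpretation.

Daptomycin 0.06 μg/mL: ≤ 0.5 μg/mL — Susceptible
Meropenem 0.5 μg/mL: in 0.25–0.5 μg/mL → I
Erythromycin (2 μg/mL) = 2 μg/mL — intermediate
Vancomycin 0.5 μg/mL: in 0.5–1 μg/mL → Intermediate

none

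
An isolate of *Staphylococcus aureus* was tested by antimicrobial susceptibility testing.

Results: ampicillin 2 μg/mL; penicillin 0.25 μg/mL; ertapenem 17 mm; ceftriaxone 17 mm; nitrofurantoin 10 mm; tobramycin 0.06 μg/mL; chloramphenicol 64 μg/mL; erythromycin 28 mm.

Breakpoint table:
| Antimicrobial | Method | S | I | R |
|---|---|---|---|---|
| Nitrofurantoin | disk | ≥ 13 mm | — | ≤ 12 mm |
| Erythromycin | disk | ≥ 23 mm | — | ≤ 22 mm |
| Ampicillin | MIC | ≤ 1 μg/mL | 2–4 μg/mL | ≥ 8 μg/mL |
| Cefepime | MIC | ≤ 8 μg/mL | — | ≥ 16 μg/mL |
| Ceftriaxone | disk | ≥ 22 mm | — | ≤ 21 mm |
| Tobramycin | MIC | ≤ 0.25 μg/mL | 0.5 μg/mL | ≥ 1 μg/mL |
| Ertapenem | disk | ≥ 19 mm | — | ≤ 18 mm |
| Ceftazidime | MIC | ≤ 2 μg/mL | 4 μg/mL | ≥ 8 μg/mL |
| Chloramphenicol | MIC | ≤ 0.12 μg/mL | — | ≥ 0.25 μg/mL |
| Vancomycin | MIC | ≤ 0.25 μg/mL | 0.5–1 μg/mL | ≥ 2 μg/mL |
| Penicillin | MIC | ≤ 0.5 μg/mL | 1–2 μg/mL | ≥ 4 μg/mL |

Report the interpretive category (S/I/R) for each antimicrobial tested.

Ampicillin (2 μg/mL) in 2–4 μg/mL ⇒ I
Penicillin 0.25 μg/mL: ≤ 0.5 μg/mL — Susceptible
Ertapenem (17 mm) ≤ 18 mm ⇒ Resistant
Ceftriaxone: 17 mm is ≤ 21 mm ⇒ R
Nitrofurantoin (10 mm) ≤ 12 mm ⇒ R
Tobramycin 0.06 μg/mL: ≤ 0.25 μg/mL — S
Chloramphenicol: 64 μg/mL is ≥ 0.25 μg/mL ⇒ R
Erythromycin 28 mm: ≥ 23 mm — Susceptible

I, S, R, R, R, S, R, S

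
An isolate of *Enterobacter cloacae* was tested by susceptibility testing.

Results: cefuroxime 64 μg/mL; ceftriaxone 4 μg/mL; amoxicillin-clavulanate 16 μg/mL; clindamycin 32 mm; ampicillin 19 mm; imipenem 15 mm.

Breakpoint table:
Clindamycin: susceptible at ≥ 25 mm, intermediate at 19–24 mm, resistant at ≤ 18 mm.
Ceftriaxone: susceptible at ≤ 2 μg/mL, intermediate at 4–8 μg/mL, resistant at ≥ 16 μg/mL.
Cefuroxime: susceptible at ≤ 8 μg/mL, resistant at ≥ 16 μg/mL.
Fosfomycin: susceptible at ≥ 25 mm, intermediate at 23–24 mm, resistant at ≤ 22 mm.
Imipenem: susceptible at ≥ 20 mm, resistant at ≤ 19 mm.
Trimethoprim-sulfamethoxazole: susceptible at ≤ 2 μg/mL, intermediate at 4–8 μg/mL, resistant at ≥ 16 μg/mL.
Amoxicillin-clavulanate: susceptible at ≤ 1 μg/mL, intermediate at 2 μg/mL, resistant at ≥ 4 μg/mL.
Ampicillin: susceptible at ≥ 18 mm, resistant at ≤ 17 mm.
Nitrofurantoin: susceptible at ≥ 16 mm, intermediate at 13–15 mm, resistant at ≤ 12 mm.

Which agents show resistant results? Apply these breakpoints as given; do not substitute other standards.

Cefuroxime 64 μg/mL: ≥ 16 μg/mL — R
Ceftriaxone: 4 μg/mL is in 4–8 μg/mL → I
Amoxicillin-clavulanate 16 μg/mL: ≥ 4 μg/mL — resistant
Clindamycin (32 mm) ≥ 25 mm — susceptible
Ampicillin (19 mm) ≥ 18 mm — Susceptible
Imipenem: 15 mm is ≤ 19 mm — R

cefuroxime, amoxicillin-clavulanate, imipenem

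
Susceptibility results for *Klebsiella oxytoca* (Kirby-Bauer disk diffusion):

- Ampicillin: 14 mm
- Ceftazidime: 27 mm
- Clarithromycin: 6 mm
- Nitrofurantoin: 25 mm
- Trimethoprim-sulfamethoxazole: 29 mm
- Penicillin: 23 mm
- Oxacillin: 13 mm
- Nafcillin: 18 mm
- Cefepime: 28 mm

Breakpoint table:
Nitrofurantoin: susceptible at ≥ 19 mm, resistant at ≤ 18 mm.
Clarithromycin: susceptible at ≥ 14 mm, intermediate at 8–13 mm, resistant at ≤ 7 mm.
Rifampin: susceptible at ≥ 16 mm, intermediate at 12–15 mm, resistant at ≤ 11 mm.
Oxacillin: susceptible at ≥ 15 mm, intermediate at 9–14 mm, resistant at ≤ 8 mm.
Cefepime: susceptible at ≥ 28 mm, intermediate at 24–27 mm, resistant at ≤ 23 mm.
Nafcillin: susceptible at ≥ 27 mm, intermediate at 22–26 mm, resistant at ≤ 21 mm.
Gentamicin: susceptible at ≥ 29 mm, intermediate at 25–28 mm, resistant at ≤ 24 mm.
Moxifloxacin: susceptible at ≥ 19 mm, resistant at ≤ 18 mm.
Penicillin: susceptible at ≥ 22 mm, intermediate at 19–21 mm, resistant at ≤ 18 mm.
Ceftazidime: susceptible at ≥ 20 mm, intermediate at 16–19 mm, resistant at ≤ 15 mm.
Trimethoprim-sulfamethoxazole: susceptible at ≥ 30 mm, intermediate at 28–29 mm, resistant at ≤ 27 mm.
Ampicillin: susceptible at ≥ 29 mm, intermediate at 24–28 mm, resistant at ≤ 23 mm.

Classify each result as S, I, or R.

Ampicillin: 14 mm is ≤ 23 mm — resistant
Ceftazidime 27 mm: ≥ 20 mm ⇒ Susceptible
Clarithromycin: 6 mm is ≤ 7 mm — resistant
Nitrofurantoin (25 mm) ≥ 19 mm → S
Trimethoprim-sulfamethoxazole (29 mm) in 28–29 mm — I
Penicillin (23 mm) ≥ 22 mm ⇒ susceptible
Oxacillin (13 mm) in 9–14 mm → intermediate
Nafcillin: 18 mm is ≤ 21 mm ⇒ R
Cefepime: 28 mm is ≥ 28 mm — susceptible

R, S, R, S, I, S, I, R, S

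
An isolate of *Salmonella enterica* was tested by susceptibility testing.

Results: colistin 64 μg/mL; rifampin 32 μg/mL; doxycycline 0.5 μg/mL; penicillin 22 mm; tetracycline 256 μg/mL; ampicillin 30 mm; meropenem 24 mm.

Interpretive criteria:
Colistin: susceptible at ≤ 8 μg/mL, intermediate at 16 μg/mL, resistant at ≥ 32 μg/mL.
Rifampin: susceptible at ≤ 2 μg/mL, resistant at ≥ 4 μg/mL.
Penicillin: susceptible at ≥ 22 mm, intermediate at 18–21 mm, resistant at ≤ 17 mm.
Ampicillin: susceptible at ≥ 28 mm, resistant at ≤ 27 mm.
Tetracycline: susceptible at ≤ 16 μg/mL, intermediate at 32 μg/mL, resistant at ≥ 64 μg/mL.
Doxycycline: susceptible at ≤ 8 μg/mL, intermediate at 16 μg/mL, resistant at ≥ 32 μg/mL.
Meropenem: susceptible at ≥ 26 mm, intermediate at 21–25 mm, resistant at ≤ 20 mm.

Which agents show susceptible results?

doxycycline, penicillin, ampicillin

Colistin (64 μg/mL) ≥ 32 μg/mL → Resistant
Rifampin (32 μg/mL) ≥ 4 μg/mL → Resistant
Doxycycline 0.5 μg/mL: ≤ 8 μg/mL — S
Penicillin 22 mm: ≥ 22 mm → Susceptible
Tetracycline: 256 μg/mL is ≥ 64 μg/mL → resistant
Ampicillin: 30 mm is ≥ 28 mm ⇒ susceptible
Meropenem: 24 mm is in 21–25 mm → I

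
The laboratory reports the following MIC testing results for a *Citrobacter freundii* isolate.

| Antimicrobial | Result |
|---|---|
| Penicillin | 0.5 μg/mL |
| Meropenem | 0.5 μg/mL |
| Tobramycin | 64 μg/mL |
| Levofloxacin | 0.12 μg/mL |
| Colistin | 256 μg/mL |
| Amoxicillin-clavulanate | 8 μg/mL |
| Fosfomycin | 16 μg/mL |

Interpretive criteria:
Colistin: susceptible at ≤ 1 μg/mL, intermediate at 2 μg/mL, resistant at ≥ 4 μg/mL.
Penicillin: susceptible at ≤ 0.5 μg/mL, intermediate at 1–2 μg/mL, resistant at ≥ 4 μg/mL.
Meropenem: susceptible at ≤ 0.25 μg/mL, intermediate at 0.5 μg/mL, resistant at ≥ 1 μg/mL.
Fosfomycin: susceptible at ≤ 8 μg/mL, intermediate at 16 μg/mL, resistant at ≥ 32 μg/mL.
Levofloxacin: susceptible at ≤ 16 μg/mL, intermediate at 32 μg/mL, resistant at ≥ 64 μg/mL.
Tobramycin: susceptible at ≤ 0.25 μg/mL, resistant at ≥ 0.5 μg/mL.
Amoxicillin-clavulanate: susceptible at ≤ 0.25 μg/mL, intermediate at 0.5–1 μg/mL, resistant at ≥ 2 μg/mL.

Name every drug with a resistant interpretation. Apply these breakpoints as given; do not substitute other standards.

tobramycin, colistin, amoxicillin-clavulanate

Penicillin (0.5 μg/mL) ≤ 0.5 μg/mL ⇒ susceptible
Meropenem: 0.5 μg/mL is = 0.5 μg/mL ⇒ intermediate
Tobramycin: 64 μg/mL is ≥ 0.5 μg/mL → R
Levofloxacin (0.12 μg/mL) ≤ 16 μg/mL — susceptible
Colistin 256 μg/mL: ≥ 4 μg/mL ⇒ Resistant
Amoxicillin-clavulanate: 8 μg/mL is ≥ 2 μg/mL → resistant
Fosfomycin 16 μg/mL: = 16 μg/mL ⇒ I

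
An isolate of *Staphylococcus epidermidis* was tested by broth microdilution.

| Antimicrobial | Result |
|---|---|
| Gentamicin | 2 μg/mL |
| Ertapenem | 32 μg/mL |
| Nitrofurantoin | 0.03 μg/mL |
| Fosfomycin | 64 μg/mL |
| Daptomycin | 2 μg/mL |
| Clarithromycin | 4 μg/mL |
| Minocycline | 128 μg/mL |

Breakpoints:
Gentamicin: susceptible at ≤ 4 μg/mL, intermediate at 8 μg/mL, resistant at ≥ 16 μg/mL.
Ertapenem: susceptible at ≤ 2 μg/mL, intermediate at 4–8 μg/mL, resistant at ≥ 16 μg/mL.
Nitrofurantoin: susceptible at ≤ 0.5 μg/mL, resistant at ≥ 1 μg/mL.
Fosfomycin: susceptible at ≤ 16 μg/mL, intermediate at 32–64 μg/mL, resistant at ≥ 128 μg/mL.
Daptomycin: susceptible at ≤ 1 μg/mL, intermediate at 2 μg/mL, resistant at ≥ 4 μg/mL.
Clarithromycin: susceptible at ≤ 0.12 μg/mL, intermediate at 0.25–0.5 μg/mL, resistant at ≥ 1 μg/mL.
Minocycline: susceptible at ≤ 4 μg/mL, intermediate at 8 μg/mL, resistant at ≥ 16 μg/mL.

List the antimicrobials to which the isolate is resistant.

Gentamicin (2 μg/mL) ≤ 4 μg/mL ⇒ susceptible
Ertapenem (32 μg/mL) ≥ 16 μg/mL → R
Nitrofurantoin 0.03 μg/mL: ≤ 0.5 μg/mL — Susceptible
Fosfomycin (64 μg/mL) in 32–64 μg/mL ⇒ intermediate
Daptomycin: 2 μg/mL is = 2 μg/mL — I
Clarithromycin 4 μg/mL: ≥ 1 μg/mL → Resistant
Minocycline (128 μg/mL) ≥ 16 μg/mL ⇒ resistant

ertapenem, clarithromycin, minocycline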